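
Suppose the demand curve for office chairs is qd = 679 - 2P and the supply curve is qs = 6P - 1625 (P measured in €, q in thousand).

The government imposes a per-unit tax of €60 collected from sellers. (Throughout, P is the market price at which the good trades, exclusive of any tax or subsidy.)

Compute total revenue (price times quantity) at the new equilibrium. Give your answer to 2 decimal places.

Solve the original market: 679 - 2P = 6P - 1625, hence P = 288 and q = 103.
Since sellers keep the price net of the tax, the effective supply curve becomes qs = 6P - 1985.
New equilibrium: 679 - 2P = 6P - 1985 ⇒ 2664 = 8P ⇒ P = 333, q = 13.
New expenditure = 333 × 13 = 4329.00.

4329.00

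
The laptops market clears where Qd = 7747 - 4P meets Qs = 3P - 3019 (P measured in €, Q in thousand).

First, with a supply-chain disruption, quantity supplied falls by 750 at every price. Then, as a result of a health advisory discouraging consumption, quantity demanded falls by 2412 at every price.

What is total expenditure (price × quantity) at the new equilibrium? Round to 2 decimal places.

Original equilibrium: 7747 - 4P = 3P - 3019 gives 10766 = 7P, so P = 1538 and Q = 1595.
After the shift, demand is Qd = 5335 - 4P and supply is Qs = 3P - 3769.
Clearing the new market: 5335 - 4P = 3P - 3769, so P = 9104/7 ≈ 1300.5714 and Q = 929/7 ≈ 132.7143.
New expenditure = 1300.5714 × 132.7143 = 172604.41.

172604.41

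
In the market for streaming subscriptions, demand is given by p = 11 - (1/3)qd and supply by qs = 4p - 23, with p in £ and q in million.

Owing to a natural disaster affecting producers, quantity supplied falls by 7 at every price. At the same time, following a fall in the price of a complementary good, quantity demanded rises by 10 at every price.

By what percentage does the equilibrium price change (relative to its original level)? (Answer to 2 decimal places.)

Original equilibrium: 33 - 3p = 4p - 23 gives 56 = 7p, so p = 8 and q = 9.
With the change applied: demand qd = 43 - 3p, supply qs = 4p - 30.
Setting them equal: 43 - 3p = 4p - 30 → 73 = 7p, so p = 73/7 ≈ 10.4286 and q = 82/7 ≈ 11.7143.
%Δp = (10.4286 − 8) / 8 × 100 = +30.36%.

+30.36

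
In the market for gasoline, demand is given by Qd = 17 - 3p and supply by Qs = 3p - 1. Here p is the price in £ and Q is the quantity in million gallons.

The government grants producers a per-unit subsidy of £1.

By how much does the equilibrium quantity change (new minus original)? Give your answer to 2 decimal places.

Initially, 17 - 3p = 3p - 1, so 18 = 6p and p = 3, Q = 8.
Since sellers receive the price plus the subsidy, the effective supply curve becomes Qs = 3p + 2.
Clearing the new market: 17 - 3p = 3p + 2, so p = 2.5 and Q = 9.5.
ΔQ = 9.5 − 8 = +1.50.

+1.50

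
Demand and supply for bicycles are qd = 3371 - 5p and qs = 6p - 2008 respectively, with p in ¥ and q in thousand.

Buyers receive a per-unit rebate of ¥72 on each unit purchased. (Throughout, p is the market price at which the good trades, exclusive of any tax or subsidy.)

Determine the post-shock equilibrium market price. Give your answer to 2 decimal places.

Original equilibrium: 3371 - 5p = 6p - 2008 gives 5379 = 11p, so p = 489 and q = 926.
Since buyers' out-of-pocket price is the market price minus the rebate, the effective demand curve becomes qd = 3731 - 5p.
Equate the new curves: 3731 - 5p = 6p - 2008, giving 5739 = 11p, p = 5739/11 ≈ 521.7273, q = 12346/11 ≈ 1122.3636.

521.73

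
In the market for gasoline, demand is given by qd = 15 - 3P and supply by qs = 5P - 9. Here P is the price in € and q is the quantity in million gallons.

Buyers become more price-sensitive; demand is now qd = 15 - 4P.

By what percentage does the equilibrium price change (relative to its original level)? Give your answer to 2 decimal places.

-11.11

Original equilibrium: 15 - 3P = 5P - 9 gives 24 = 8P, so P = 3 and q = 6.
After the shift, demand is qd = 15 - 4P and supply is qs = 5P - 9.
Equate the new curves: 15 - 4P = 5P - 9, giving 24 = 9P, P = 8/3 ≈ 2.6667, q = 13/3 ≈ 4.3333.
%ΔP = (2.6667 − 3) / 3 × 100 = -11.11%.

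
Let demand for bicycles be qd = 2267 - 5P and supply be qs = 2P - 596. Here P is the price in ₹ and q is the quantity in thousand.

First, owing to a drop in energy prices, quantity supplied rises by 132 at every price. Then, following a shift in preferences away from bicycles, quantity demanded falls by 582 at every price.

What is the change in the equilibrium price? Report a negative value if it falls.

-102

Before the shock: 2267 - 5P = 2P - 596 ⇒ 2863 = 7P ⇒ P = 409, q = 222.
The new curves are qd = 1685 - 5P (demand) and qs = 2P - 464 (supply).
New equilibrium: 1685 - 5P = 2P - 464 ⇒ 2149 = 7P ⇒ P = 307, q = 150.
ΔP = 307 − 409 = -102.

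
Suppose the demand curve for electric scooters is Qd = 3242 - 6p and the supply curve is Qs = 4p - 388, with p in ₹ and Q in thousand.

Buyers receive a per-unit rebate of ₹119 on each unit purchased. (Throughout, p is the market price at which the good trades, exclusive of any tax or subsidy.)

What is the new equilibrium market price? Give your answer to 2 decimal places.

434.40

Initially, 3242 - 6p = 4p - 388, so 3630 = 10p and p = 363, Q = 1064.
Since buyers' out-of-pocket price is the market price minus the rebate, the effective demand curve becomes Qd = 3956 - 6p.
Equate the new curves: 3956 - 6p = 4p - 388, giving 4344 = 10p, p = 434.4, Q = 1349.6.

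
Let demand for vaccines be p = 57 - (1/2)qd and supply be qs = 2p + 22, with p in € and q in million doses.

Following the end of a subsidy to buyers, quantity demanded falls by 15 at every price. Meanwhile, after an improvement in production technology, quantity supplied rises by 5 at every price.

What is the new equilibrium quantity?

63

Original equilibrium: 114 - 2p = 2p + 22 gives 92 = 4p, so p = 23 and q = 68.
With the change applied: demand qd = 99 - 2p, supply qs = 2p + 27.
New equilibrium: 99 - 2p = 2p + 27 ⇒ 72 = 4p ⇒ p = 18, q = 63.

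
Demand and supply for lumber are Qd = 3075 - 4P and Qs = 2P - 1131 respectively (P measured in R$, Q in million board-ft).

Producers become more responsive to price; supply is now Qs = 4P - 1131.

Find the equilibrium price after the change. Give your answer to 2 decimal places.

Before the shock: 3075 - 4P = 2P - 1131 ⇒ 4206 = 6P ⇒ P = 701, Q = 271.
The shock moves the curves to Qd = 3075 - 4P and Qs = 4P - 1131.
New equilibrium: 3075 - 4P = 4P - 1131 ⇒ 4206 = 8P ⇒ P = 525.75, Q = 972.

525.75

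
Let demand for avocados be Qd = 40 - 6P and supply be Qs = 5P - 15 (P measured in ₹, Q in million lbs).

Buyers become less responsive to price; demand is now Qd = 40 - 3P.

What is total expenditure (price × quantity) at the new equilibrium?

Solve the original market: 40 - 6P = 5P - 15, hence P = 5 and Q = 10.
The new curves are Qd = 40 - 3P (demand) and Qs = 5P - 15 (supply).
Equate the new curves: 40 - 3P = 5P - 15, giving 55 = 8P, P = 6.875, Q = 19.375.
New expenditure = 6.875 × 19.375 = 133.203125.

133.203125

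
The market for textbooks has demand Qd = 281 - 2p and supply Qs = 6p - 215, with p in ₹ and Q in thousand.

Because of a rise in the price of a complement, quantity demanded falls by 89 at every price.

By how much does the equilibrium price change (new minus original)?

-11.125

Original equilibrium: 281 - 2p = 6p - 215 gives 496 = 8p, so p = 62 and Q = 157.
The new curves are Qd = 192 - 2p (demand) and Qs = 6p - 215 (supply).
Clearing the new market: 192 - 2p = 6p - 215, so p = 50.875 and Q = 90.25.
Δp = 50.875 − 62 = -11.125.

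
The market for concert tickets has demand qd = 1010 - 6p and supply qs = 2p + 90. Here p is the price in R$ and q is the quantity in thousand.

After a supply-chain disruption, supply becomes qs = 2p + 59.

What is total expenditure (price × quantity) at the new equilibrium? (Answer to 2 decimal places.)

Original equilibrium: 1010 - 6p = 2p + 90 gives 920 = 8p, so p = 115 and q = 320.
With the change applied: demand qd = 1010 - 6p, supply qs = 2p + 59.
Clearing the new market: 1010 - 6p = 2p + 59, so p = 118.875 and q = 296.75.
New expenditure = 118.875 × 296.75 = 35276.16.

35276.16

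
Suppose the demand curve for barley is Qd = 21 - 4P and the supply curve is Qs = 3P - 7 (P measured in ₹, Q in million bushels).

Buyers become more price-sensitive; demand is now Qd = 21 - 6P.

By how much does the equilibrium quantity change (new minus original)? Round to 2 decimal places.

-2.67

Original equilibrium: 21 - 4P = 3P - 7 gives 28 = 7P, so P = 4 and Q = 5.
With the change applied: demand Qd = 21 - 6P, supply Qs = 3P - 7.
Setting them equal: 21 - 6P = 3P - 7 → 28 = 9P, so P = 28/9 ≈ 3.1111 and Q = 7/3 ≈ 2.3333.
ΔQ = 2.3333 − 5 = -2.67.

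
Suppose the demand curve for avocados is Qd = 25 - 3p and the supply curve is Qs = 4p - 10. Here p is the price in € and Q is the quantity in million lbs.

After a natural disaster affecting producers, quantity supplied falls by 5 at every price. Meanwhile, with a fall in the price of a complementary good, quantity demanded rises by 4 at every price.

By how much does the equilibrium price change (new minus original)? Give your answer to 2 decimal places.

+1.29

Solve the original market: 25 - 3p = 4p - 10, hence p = 5 and Q = 10.
With the change applied: demand Qd = 29 - 3p, supply Qs = 4p - 15.
Clearing the new market: 29 - 3p = 4p - 15, so p = 44/7 ≈ 6.2857 and Q = 71/7 ≈ 10.1429.
Δp = 6.2857 − 5 = +1.29.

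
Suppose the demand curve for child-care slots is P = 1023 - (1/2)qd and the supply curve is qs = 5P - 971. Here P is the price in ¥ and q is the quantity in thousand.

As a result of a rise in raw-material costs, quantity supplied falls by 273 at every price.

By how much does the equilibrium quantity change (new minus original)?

Original equilibrium: 2046 - 2P = 5P - 971 gives 3017 = 7P, so P = 431 and q = 1184.
The new curves are qd = 2046 - 2P (demand) and qs = 5P - 1244 (supply).
Setting them equal: 2046 - 2P = 5P - 1244 → 3290 = 7P, so P = 470 and q = 1106.
Δq = 1106 − 1184 = -78.

-78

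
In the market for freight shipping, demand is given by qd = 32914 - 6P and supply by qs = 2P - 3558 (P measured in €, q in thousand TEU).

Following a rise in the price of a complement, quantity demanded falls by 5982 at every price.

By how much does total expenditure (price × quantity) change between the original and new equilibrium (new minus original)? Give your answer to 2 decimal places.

Initially, 32914 - 6P = 2P - 3558, so 36472 = 8P and P = 4559, q = 5560.
The shock moves the curves to qd = 26932 - 6P and qs = 2P - 3558.
Clearing the new market: 26932 - 6P = 2P - 3558, so P = 3811.25 and q = 4064.5.
Expenditure moves from 4559×5560 = 25348040 to 3811.25×4064.5 = 15490825.625; change = -9857214.38.

-9857214.38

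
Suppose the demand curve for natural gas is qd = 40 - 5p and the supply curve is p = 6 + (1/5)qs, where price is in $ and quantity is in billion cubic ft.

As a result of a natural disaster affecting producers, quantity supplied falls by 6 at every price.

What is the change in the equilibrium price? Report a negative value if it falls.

+0.6

Initially, 40 - 5p = 5p - 30, so 70 = 10p and p = 7, q = 5.
After the shift, demand is qd = 40 - 5p and supply is qs = 5p - 36.
Setting them equal: 40 - 5p = 5p - 36 → 76 = 10p, so p = 7.6 and q = 2.
Δp = 7.6 − 7 = +0.6.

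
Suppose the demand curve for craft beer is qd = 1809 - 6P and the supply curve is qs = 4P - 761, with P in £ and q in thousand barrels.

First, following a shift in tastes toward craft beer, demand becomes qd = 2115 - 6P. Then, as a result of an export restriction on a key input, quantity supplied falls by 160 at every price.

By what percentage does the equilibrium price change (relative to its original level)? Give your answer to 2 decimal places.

Initially, 1809 - 6P = 4P - 761, so 2570 = 10P and P = 257, q = 267.
With the change applied: demand qd = 2115 - 6P, supply qs = 4P - 921.
Equate the new curves: 2115 - 6P = 4P - 921, giving 3036 = 10P, P = 303.6, q = 293.4.
%ΔP = (303.6 − 257) / 257 × 100 = +18.13%.

+18.13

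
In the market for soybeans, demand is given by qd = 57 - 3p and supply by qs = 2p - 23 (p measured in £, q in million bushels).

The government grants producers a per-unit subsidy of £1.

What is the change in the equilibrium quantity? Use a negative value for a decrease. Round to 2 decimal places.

+1.20

Initially, 57 - 3p = 2p - 23, so 80 = 5p and p = 16, q = 9.
Since sellers receive the price plus the subsidy, the effective supply curve becomes qs = 2p - 21.
New equilibrium: 57 - 3p = 2p - 21 ⇒ 78 = 5p ⇒ p = 15.6, q = 10.2.
Δq = 10.2 − 9 = +1.20.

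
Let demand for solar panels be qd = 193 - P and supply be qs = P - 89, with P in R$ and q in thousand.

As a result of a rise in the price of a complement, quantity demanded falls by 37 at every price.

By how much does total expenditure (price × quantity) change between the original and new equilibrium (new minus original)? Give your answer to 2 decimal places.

Before the shock: 193 - P = P - 89 ⇒ 282 = 2P ⇒ P = 141, q = 52.
The shock moves the curves to qd = 156 - P and qs = P - 89.
Setting them equal: 156 - P = P - 89 → 245 = 2P, so P = 122.5 and q = 33.5.
Expenditure moves from 141×52 = 7332 to 122.5×33.5 = 4103.75; change = -3228.25.

-3228.25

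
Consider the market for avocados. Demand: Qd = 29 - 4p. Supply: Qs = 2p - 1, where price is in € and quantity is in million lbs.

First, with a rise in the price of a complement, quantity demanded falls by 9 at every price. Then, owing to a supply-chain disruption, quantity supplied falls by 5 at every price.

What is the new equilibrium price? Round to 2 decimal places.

4.33

Original equilibrium: 29 - 4p = 2p - 1 gives 30 = 6p, so p = 5 and Q = 9.
The shock moves the curves to Qd = 20 - 4p and Qs = 2p - 6.
Clearing the new market: 20 - 4p = 2p - 6, so p = 13/3 ≈ 4.3333 and Q = 8/3 ≈ 2.6667.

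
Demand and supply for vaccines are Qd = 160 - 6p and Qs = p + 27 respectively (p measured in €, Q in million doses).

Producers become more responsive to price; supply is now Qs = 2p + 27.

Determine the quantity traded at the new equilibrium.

60.25

Solve the original market: 160 - 6p = p + 27, hence p = 19 and Q = 46.
With the change applied: demand Qd = 160 - 6p, supply Qs = 2p + 27.
New equilibrium: 160 - 6p = 2p + 27 ⇒ 133 = 8p ⇒ p = 16.625, Q = 60.25.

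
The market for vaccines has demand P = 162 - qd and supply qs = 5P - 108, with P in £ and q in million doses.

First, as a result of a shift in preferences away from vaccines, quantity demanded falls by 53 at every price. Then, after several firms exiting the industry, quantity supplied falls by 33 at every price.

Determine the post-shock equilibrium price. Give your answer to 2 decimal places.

Solve the original market: 162 - P = 5P - 108, hence P = 45 and q = 117.
The shock moves the curves to qd = 109 - P and qs = 5P - 141.
Setting them equal: 109 - P = 5P - 141 → 250 = 6P, so P = 125/3 ≈ 41.6667 and q = 202/3 ≈ 67.3333.

41.67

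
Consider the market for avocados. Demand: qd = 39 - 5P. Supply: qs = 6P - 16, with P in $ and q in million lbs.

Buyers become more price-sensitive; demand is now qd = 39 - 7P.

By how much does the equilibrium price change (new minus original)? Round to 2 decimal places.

Before the shock: 39 - 5P = 6P - 16 ⇒ 55 = 11P ⇒ P = 5, q = 14.
With the change applied: demand qd = 39 - 7P, supply qs = 6P - 16.
Equate the new curves: 39 - 7P = 6P - 16, giving 55 = 13P, P = 55/13 ≈ 4.2308, q = 122/13 ≈ 9.3846.
ΔP = 4.2308 − 5 = -0.77.

-0.77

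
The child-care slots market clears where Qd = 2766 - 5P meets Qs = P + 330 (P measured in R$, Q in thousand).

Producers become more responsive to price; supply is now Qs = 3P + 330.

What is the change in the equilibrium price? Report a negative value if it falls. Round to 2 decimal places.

Before the shock: 2766 - 5P = P + 330 ⇒ 2436 = 6P ⇒ P = 406, Q = 736.
With the change applied: demand Qd = 2766 - 5P, supply Qs = 3P + 330.
Clearing the new market: 2766 - 5P = 3P + 330, so P = 304.5 and Q = 1243.5.
ΔP = 304.5 − 406 = -101.50.

-101.50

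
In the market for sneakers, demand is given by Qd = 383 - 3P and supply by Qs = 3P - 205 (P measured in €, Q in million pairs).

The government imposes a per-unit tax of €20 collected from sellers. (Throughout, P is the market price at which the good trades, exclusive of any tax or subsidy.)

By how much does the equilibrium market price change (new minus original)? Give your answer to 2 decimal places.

Before the shock: 383 - 3P = 3P - 205 ⇒ 588 = 6P ⇒ P = 98, Q = 89.
Since sellers keep the price net of the tax, the effective supply curve becomes Qs = 3P - 265.
New equilibrium: 383 - 3P = 3P - 265 ⇒ 648 = 6P ⇒ P = 108, Q = 59.
ΔP = 108 − 98 = +10.00.

+10.00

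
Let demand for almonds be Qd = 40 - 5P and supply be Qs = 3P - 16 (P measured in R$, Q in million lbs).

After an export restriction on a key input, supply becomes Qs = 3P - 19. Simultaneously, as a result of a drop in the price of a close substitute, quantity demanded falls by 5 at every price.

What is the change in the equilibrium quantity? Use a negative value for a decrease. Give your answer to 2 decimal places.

-3.75

Original equilibrium: 40 - 5P = 3P - 16 gives 56 = 8P, so P = 7 and Q = 5.
The shock moves the curves to Qd = 35 - 5P and Qs = 3P - 19.
New equilibrium: 35 - 5P = 3P - 19 ⇒ 54 = 8P ⇒ P = 6.75, Q = 1.25.
ΔQ = 1.25 − 5 = -3.75.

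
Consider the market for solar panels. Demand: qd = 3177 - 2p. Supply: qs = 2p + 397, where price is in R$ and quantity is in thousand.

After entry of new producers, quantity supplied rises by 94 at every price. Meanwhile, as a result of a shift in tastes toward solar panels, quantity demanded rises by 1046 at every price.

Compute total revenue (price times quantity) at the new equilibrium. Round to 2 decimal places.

Original equilibrium: 3177 - 2p = 2p + 397 gives 2780 = 4p, so p = 695 and q = 1787.
The shock moves the curves to qd = 4223 - 2p and qs = 2p + 491.
Equate the new curves: 4223 - 2p = 2p + 491, giving 3732 = 4p, p = 933, q = 2357.
New expenditure = 933 × 2357 = 2199081.00.

2199081.00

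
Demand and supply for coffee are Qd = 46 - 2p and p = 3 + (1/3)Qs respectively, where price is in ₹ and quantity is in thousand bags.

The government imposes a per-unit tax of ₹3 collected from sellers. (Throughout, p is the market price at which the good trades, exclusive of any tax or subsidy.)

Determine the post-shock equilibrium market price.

Solve the original market: 46 - 2p = 3p - 9, hence p = 11 and Q = 24.
Since sellers keep the price net of the tax, the effective supply curve becomes Qs = 3p - 18.
Equate the new curves: 46 - 2p = 3p - 18, giving 64 = 5p, p = 12.8, Q = 20.4.

12.8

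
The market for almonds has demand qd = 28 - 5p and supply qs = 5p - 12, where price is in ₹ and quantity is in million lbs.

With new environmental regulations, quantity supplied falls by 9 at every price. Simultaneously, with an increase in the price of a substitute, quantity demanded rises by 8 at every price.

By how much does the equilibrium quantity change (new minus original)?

-0.5

Initially, 28 - 5p = 5p - 12, so 40 = 10p and p = 4, q = 8.
After the shift, demand is qd = 36 - 5p and supply is qs = 5p - 21.
Equate the new curves: 36 - 5p = 5p - 21, giving 57 = 10p, p = 5.7, q = 7.5.
Δq = 7.5 − 8 = -0.5.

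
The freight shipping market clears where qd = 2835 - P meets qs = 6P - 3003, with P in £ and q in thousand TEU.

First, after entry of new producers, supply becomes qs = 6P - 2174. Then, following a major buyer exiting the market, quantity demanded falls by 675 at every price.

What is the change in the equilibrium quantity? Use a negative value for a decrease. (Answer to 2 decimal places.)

-460.14

Original equilibrium: 2835 - P = 6P - 3003 gives 5838 = 7P, so P = 834 and q = 2001.
With the change applied: demand qd = 2160 - P, supply qs = 6P - 2174.
Setting them equal: 2160 - P = 6P - 2174 → 4334 = 7P, so P = 4334/7 ≈ 619.1429 and q = 10786/7 ≈ 1540.8571.
Δq = 1540.8571 − 2001 = -460.14.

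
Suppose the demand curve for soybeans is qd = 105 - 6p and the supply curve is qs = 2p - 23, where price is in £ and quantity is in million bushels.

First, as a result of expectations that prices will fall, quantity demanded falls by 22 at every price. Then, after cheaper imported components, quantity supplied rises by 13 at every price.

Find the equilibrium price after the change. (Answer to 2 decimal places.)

11.63

Solve the original market: 105 - 6p = 2p - 23, hence p = 16 and q = 9.
With the change applied: demand qd = 83 - 6p, supply qs = 2p - 10.
Setting them equal: 83 - 6p = 2p - 10 → 93 = 8p, so p = 11.625 and q = 13.25.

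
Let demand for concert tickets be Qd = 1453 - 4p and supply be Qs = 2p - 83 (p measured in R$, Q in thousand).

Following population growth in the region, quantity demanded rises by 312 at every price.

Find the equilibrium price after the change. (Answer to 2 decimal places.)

308.00

Before the shock: 1453 - 4p = 2p - 83 ⇒ 1536 = 6p ⇒ p = 256, Q = 429.
The shock moves the curves to Qd = 1765 - 4p and Qs = 2p - 83.
Clearing the new market: 1765 - 4p = 2p - 83, so p = 308 and Q = 533.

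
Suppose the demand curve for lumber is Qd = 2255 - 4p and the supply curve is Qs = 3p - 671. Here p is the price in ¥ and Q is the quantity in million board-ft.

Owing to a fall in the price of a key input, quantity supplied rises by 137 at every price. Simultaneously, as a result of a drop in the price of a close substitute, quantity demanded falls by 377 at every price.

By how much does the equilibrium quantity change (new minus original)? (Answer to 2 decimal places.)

Initially, 2255 - 4p = 3p - 671, so 2926 = 7p and p = 418, Q = 583.
After the shift, demand is Qd = 1878 - 4p and supply is Qs = 3p - 534.
New equilibrium: 1878 - 4p = 3p - 534 ⇒ 2412 = 7p ⇒ p = 2412/7 ≈ 344.5714, Q = 3498/7 ≈ 499.7143.
ΔQ = 499.7143 − 583 = -83.29.

-83.29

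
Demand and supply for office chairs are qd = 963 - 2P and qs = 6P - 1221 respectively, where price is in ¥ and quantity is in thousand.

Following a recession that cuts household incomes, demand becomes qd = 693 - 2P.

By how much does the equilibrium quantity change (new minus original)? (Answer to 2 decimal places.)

-202.50

Initially, 963 - 2P = 6P - 1221, so 2184 = 8P and P = 273, q = 417.
The shock moves the curves to qd = 693 - 2P and qs = 6P - 1221.
Equate the new curves: 693 - 2P = 6P - 1221, giving 1914 = 8P, P = 239.25, q = 214.5.
Δq = 214.5 − 417 = -202.50.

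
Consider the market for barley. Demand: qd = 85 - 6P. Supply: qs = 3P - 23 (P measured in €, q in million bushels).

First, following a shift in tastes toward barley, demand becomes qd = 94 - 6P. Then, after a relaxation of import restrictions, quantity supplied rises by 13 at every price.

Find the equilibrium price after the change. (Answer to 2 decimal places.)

Solve the original market: 85 - 6P = 3P - 23, hence P = 12 and q = 13.
After the shift, demand is qd = 94 - 6P and supply is qs = 3P - 10.
New equilibrium: 94 - 6P = 3P - 10 ⇒ 104 = 9P ⇒ P = 104/9 ≈ 11.5556, q = 74/3 ≈ 24.6667.

11.56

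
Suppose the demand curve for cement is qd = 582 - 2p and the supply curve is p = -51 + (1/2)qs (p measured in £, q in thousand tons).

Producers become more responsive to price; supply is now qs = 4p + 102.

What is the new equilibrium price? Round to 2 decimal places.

Original equilibrium: 582 - 2p = 2p + 102 gives 480 = 4p, so p = 120 and q = 342.
The shock moves the curves to qd = 582 - 2p and qs = 4p + 102.
Setting them equal: 582 - 2p = 4p + 102 → 480 = 6p, so p = 80 and q = 422.

80.00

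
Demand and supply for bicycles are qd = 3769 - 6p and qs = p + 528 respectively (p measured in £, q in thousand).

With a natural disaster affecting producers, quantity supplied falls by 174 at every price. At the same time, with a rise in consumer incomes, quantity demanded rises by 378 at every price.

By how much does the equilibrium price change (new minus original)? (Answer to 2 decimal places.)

+78.86

Original equilibrium: 3769 - 6p = p + 528 gives 3241 = 7p, so p = 463 and q = 991.
The new curves are qd = 4147 - 6p (demand) and qs = p + 354 (supply).
Equate the new curves: 4147 - 6p = p + 354, giving 3793 = 7p, p = 3793/7 ≈ 541.8571, q = 6271/7 ≈ 895.8571.
Δp = 541.8571 − 463 = +78.86.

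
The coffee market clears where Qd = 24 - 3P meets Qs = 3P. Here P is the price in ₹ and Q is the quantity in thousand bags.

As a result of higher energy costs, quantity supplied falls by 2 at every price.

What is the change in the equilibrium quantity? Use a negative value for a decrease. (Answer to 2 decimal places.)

-1.00

Original equilibrium: 24 - 3P = 3P gives 24 = 6P, so P = 4 and Q = 12.
With the change applied: demand Qd = 24 - 3P, supply Qs = 3P - 2.
New equilibrium: 24 - 3P = 3P - 2 ⇒ 26 = 6P ⇒ P = 13/3 ≈ 4.3333, Q = 11.
ΔQ = 11 − 12 = -1.00.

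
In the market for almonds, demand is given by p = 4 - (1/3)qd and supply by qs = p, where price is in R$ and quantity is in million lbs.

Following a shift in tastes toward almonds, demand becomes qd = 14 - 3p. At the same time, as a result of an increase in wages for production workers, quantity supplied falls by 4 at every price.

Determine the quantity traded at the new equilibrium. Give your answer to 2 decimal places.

Original equilibrium: 12 - 3p = p gives 12 = 4p, so p = 3 and q = 3.
The new curves are qd = 14 - 3p (demand) and qs = p - 4 (supply).
New equilibrium: 14 - 3p = p - 4 ⇒ 18 = 4p ⇒ p = 4.5, q = 0.5.

0.50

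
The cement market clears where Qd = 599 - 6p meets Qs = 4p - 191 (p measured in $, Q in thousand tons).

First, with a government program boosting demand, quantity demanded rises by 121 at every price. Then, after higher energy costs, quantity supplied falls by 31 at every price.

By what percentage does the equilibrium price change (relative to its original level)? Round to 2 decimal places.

Solve the original market: 599 - 6p = 4p - 191, hence p = 79 and Q = 125.
The shock moves the curves to Qd = 720 - 6p and Qs = 4p - 222.
New equilibrium: 720 - 6p = 4p - 222 ⇒ 942 = 10p ⇒ p = 94.2, Q = 154.8.
%Δp = (94.2 − 79) / 79 × 100 = +19.24%.

+19.24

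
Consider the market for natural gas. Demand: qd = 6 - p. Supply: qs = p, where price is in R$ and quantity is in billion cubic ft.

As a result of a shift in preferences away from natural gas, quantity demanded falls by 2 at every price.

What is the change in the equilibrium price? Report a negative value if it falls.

Initially, 6 - p = p, so 6 = 2p and p = 3, q = 3.
The shock moves the curves to qd = 4 - p and qs = p.
Equate the new curves: 4 - p = p, giving 4 = 2p, p = 2, q = 2.
Δp = 2 − 3 = -1.

-1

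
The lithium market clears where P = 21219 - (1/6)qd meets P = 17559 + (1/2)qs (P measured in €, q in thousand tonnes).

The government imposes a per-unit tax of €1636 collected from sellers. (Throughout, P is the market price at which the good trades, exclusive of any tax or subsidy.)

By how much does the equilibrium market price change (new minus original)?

Before the shock: 127314 - 6P = 2P - 35118 ⇒ 162432 = 8P ⇒ P = 20304, q = 5490.
Since sellers keep the price net of the tax, the effective supply curve becomes qs = 2P - 38390.
Equate the new curves: 127314 - 6P = 2P - 38390, giving 165704 = 8P, P = 20713, q = 3036.
ΔP = 20713 − 20304 = +409.

+409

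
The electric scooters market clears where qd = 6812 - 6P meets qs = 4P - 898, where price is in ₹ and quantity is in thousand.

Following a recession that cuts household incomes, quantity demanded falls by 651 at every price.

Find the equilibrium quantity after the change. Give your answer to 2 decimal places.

Initially, 6812 - 6P = 4P - 898, so 7710 = 10P and P = 771, q = 2186.
The shock moves the curves to qd = 6161 - 6P and qs = 4P - 898.
Equate the new curves: 6161 - 6P = 4P - 898, giving 7059 = 10P, P = 705.9, q = 1925.6.

1925.60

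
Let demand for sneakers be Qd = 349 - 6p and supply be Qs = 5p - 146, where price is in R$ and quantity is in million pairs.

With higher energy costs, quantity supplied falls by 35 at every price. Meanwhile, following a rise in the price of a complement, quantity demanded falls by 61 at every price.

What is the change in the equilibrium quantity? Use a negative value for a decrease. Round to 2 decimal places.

-46.82

Initially, 349 - 6p = 5p - 146, so 495 = 11p and p = 45, Q = 79.
The shock moves the curves to Qd = 288 - 6p and Qs = 5p - 181.
Equate the new curves: 288 - 6p = 5p - 181, giving 469 = 11p, p = 469/11 ≈ 42.6364, Q = 354/11 ≈ 32.1818.
ΔQ = 32.1818 − 79 = -46.82.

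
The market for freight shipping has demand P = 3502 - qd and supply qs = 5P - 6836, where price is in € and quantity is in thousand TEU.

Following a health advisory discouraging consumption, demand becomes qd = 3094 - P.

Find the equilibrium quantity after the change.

Original equilibrium: 3502 - P = 5P - 6836 gives 10338 = 6P, so P = 1723 and q = 1779.
The new curves are qd = 3094 - P (demand) and qs = 5P - 6836 (supply).
Setting them equal: 3094 - P = 5P - 6836 → 9930 = 6P, so P = 1655 and q = 1439.

1439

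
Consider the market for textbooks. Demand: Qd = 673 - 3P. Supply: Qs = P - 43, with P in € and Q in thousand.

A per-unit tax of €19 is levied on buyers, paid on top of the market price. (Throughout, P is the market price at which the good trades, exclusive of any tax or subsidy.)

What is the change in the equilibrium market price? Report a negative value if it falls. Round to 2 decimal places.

Solve the original market: 673 - 3P = P - 43, hence P = 179 and Q = 136.
Since buyers pay the price plus the tax, the effective demand curve becomes Qd = 616 - 3P.
Setting them equal: 616 - 3P = P - 43 → 659 = 4P, so P = 164.75 and Q = 121.75.
ΔP = 164.75 − 179 = -14.25.

-14.25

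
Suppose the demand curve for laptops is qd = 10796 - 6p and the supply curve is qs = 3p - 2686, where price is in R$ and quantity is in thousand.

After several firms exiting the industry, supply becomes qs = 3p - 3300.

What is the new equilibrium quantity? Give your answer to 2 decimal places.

1398.67

Initially, 10796 - 6p = 3p - 2686, so 13482 = 9p and p = 1498, q = 1808.
With the change applied: demand qd = 10796 - 6p, supply qs = 3p - 3300.
Setting them equal: 10796 - 6p = 3p - 3300 → 14096 = 9p, so p = 14096/9 ≈ 1566.2222 and q = 4196/3 ≈ 1398.6667.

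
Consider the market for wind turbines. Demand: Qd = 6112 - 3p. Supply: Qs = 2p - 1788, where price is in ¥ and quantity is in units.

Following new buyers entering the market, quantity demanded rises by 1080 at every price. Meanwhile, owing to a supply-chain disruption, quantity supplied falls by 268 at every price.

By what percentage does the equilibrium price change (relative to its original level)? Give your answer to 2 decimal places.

Before the shock: 6112 - 3p = 2p - 1788 ⇒ 7900 = 5p ⇒ p = 1580, Q = 1372.
The new curves are Qd = 7192 - 3p (demand) and Qs = 2p - 2056 (supply).
Clearing the new market: 7192 - 3p = 2p - 2056, so p = 1849.6 and Q = 1643.2.
%Δp = (1849.6 − 1580) / 1580 × 100 = +17.06%.

+17.06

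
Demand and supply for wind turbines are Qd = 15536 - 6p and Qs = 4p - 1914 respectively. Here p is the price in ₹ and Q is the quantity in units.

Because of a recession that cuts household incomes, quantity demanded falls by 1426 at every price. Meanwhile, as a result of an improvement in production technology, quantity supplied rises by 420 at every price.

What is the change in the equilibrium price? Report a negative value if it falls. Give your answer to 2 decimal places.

Initially, 15536 - 6p = 4p - 1914, so 17450 = 10p and p = 1745, Q = 5066.
The new curves are Qd = 14110 - 6p (demand) and Qs = 4p - 1494 (supply).
Setting them equal: 14110 - 6p = 4p - 1494 → 15604 = 10p, so p = 1560.4 and Q = 4747.6.
Δp = 1560.4 − 1745 = -184.60.

-184.60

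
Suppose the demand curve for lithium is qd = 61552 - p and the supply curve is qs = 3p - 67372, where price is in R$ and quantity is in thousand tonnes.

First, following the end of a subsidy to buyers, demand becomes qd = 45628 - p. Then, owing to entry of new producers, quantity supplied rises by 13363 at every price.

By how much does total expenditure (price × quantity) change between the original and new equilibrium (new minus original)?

-428956627.5625

Initially, 61552 - p = 3p - 67372, so 128924 = 4p and p = 32231, q = 29321.
The new curves are qd = 45628 - p (demand) and qs = 3p - 54009 (supply).
Setting them equal: 45628 - p = 3p - 54009 → 99637 = 4p, so p = 24909.25 and q = 20718.75.
Expenditure moves from 32231×29321 = 945045151 to 24909.25×20718.75 = 516088523.4375; change = -428956627.5625.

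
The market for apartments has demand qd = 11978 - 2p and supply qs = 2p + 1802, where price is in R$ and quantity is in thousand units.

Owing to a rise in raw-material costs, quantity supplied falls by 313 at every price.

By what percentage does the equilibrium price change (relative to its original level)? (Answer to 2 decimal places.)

+3.08

Solve the original market: 11978 - 2p = 2p + 1802, hence p = 2544 and q = 6890.
After the shift, demand is qd = 11978 - 2p and supply is qs = 2p + 1489.
New equilibrium: 11978 - 2p = 2p + 1489 ⇒ 10489 = 4p ⇒ p = 2622.25, q = 6733.5.
%Δp = (2622.25 − 2544) / 2544 × 100 = +3.08%.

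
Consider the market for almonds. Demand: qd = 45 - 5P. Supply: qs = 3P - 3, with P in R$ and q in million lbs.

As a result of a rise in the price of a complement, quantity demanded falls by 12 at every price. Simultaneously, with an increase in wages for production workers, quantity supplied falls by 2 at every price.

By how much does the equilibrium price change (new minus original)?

-1.25

Solve the original market: 45 - 5P = 3P - 3, hence P = 6 and q = 15.
The shock moves the curves to qd = 33 - 5P and qs = 3P - 5.
Setting them equal: 33 - 5P = 3P - 5 → 38 = 8P, so P = 4.75 and q = 9.25.
ΔP = 4.75 − 6 = -1.25.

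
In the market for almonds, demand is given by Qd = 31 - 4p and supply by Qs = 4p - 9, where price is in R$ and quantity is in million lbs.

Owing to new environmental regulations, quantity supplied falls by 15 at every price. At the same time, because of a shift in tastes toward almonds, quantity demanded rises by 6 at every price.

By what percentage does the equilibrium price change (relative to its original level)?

+52.5

Initially, 31 - 4p = 4p - 9, so 40 = 8p and p = 5, Q = 11.
After the shift, demand is Qd = 37 - 4p and supply is Qs = 4p - 24.
Equate the new curves: 37 - 4p = 4p - 24, giving 61 = 8p, p = 7.625, Q = 6.5.
%Δp = (7.625 − 5) / 5 × 100 = +52.5%.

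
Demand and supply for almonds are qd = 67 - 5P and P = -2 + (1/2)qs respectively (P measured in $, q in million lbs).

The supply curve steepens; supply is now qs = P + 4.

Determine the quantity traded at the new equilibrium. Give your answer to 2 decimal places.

Initially, 67 - 5P = 2P + 4, so 63 = 7P and P = 9, q = 22.
The shock moves the curves to qd = 67 - 5P and qs = P + 4.
Setting them equal: 67 - 5P = P + 4 → 63 = 6P, so P = 10.5 and q = 14.5.

14.50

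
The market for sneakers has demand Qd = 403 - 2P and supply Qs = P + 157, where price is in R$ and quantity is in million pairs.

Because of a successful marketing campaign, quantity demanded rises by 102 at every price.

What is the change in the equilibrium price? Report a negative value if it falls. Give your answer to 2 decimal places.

+34.00

Before the shock: 403 - 2P = P + 157 ⇒ 246 = 3P ⇒ P = 82, Q = 239.
After the shift, demand is Qd = 505 - 2P and supply is Qs = P + 157.
New equilibrium: 505 - 2P = P + 157 ⇒ 348 = 3P ⇒ P = 116, Q = 273.
ΔP = 116 − 82 = +34.00.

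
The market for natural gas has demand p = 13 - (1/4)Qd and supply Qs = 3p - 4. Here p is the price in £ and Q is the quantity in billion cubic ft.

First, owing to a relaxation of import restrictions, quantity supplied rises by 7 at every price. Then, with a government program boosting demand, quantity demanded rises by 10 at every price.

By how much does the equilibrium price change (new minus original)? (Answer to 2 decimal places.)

+0.43

Original equilibrium: 52 - 4p = 3p - 4 gives 56 = 7p, so p = 8 and Q = 20.
After the shift, demand is Qd = 62 - 4p and supply is Qs = 3p + 3.
Setting them equal: 62 - 4p = 3p + 3 → 59 = 7p, so p = 59/7 ≈ 8.4286 and Q = 198/7 ≈ 28.2857.
Δp = 8.4286 − 8 = +0.43.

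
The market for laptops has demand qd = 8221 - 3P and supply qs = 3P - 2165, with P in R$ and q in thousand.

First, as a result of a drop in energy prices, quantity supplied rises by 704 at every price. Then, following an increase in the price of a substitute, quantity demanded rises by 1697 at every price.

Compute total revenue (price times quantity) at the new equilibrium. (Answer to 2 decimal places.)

8019350.25

Solve the original market: 8221 - 3P = 3P - 2165, hence P = 1731 and q = 3028.
The shock moves the curves to qd = 9918 - 3P and qs = 3P - 1461.
Setting them equal: 9918 - 3P = 3P - 1461 → 11379 = 6P, so P = 1896.5 and q = 4228.5.
New expenditure = 1896.5 × 4228.5 = 8019350.25.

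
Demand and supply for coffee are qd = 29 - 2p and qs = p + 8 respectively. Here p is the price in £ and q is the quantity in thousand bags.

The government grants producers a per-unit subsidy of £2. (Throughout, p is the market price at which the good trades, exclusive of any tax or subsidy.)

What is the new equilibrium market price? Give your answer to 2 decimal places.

6.33

Before the shock: 29 - 2p = p + 8 ⇒ 21 = 3p ⇒ p = 7, q = 15.
Since sellers receive the price plus the subsidy, the effective supply curve becomes qs = p + 10.
Setting them equal: 29 - 2p = p + 10 → 19 = 3p, so p = 19/3 ≈ 6.3333 and q = 49/3 ≈ 16.3333.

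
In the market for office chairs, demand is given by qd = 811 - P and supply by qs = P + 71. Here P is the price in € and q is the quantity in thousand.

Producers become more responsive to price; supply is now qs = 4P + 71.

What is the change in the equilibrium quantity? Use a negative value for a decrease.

Initially, 811 - P = P + 71, so 740 = 2P and P = 370, q = 441.
After the shift, demand is qd = 811 - P and supply is qs = 4P + 71.
Setting them equal: 811 - P = 4P + 71 → 740 = 5P, so P = 148 and q = 663.
Δq = 663 − 441 = +222.

+222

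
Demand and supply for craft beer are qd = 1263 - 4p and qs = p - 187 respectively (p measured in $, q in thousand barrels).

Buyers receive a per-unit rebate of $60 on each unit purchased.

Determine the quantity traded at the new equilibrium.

151

Solve the original market: 1263 - 4p = p - 187, hence p = 290 and q = 103.
Since buyers' out-of-pocket price is the market price minus the rebate, the effective demand curve becomes qd = 1503 - 4p.
Setting them equal: 1503 - 4p = p - 187 → 1690 = 5p, so p = 338 and q = 151.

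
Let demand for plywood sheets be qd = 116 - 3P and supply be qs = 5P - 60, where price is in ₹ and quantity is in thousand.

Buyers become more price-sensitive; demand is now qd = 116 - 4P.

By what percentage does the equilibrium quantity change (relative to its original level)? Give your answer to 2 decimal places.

Initially, 116 - 3P = 5P - 60, so 176 = 8P and P = 22, q = 50.
With the change applied: demand qd = 116 - 4P, supply qs = 5P - 60.
New equilibrium: 116 - 4P = 5P - 60 ⇒ 176 = 9P ⇒ P = 176/9 ≈ 19.5556, q = 340/9 ≈ 37.7778.
%Δq = (37.7778 − 50) / 50 × 100 = -24.44%.

-24.44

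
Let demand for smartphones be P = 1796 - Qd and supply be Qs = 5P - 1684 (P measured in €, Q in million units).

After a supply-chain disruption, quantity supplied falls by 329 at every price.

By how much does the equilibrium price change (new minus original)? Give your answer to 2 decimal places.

+54.83

Initially, 1796 - P = 5P - 1684, so 3480 = 6P and P = 580, Q = 1216.
After the shift, demand is Qd = 1796 - P and supply is Qs = 5P - 2013.
Clearing the new market: 1796 - P = 5P - 2013, so P = 3809/6 ≈ 634.8333 and Q = 6967/6 ≈ 1161.1667.
ΔP = 634.8333 − 580 = +54.83.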